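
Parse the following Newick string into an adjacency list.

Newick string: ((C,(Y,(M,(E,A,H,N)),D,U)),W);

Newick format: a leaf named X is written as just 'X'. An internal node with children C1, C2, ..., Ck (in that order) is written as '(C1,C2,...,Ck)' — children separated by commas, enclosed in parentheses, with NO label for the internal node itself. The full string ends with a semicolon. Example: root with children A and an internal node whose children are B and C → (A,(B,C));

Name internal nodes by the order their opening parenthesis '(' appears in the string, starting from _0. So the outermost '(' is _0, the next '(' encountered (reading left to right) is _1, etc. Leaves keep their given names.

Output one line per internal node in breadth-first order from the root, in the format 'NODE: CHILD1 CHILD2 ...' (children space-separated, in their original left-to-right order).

Answer: _0: _1 W
_1: C _2
_2: Y _3 D U
_3: M _4
_4: E A H N

Derivation:
Input: ((C,(Y,(M,(E,A,H,N)),D,U)),W);
Scanning left-to-right, naming '(' by encounter order:
  pos 0: '(' -> open internal node _0 (depth 1)
  pos 1: '(' -> open internal node _1 (depth 2)
  pos 4: '(' -> open internal node _2 (depth 3)
  pos 7: '(' -> open internal node _3 (depth 4)
  pos 10: '(' -> open internal node _4 (depth 5)
  pos 18: ')' -> close internal node _4 (now at depth 4)
  pos 19: ')' -> close internal node _3 (now at depth 3)
  pos 24: ')' -> close internal node _2 (now at depth 2)
  pos 25: ')' -> close internal node _1 (now at depth 1)
  pos 28: ')' -> close internal node _0 (now at depth 0)
Total internal nodes: 5
BFS adjacency from root:
  _0: _1 W
  _1: C _2
  _2: Y _3 D U
  _3: M _4
  _4: E A H N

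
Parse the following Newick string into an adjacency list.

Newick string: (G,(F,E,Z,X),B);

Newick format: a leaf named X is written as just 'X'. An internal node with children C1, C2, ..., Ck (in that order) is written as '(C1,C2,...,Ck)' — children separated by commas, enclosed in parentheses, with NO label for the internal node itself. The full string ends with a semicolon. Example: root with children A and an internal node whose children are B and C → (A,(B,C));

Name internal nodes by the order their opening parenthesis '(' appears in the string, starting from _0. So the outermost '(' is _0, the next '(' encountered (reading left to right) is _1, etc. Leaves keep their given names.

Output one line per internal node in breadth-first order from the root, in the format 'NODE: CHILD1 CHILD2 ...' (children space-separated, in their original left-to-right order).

Answer: _0: G _1 B
_1: F E Z X

Derivation:
Input: (G,(F,E,Z,X),B);
Scanning left-to-right, naming '(' by encounter order:
  pos 0: '(' -> open internal node _0 (depth 1)
  pos 3: '(' -> open internal node _1 (depth 2)
  pos 11: ')' -> close internal node _1 (now at depth 1)
  pos 14: ')' -> close internal node _0 (now at depth 0)
Total internal nodes: 2
BFS adjacency from root:
  _0: G _1 B
  _1: F E Z X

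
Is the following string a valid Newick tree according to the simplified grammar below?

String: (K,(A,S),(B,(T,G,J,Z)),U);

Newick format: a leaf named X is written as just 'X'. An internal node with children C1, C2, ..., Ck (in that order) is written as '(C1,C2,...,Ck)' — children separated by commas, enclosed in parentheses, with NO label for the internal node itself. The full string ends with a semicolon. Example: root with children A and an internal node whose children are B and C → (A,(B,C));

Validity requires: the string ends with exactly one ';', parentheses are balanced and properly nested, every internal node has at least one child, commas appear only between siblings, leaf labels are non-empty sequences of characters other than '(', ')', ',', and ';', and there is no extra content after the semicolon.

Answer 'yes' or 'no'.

Answer: yes

Derivation:
Input: (K,(A,S),(B,(T,G,J,Z)),U);
Paren balance: 4 '(' vs 4 ')' OK
Ends with single ';': True
Full parse: OK
Valid: True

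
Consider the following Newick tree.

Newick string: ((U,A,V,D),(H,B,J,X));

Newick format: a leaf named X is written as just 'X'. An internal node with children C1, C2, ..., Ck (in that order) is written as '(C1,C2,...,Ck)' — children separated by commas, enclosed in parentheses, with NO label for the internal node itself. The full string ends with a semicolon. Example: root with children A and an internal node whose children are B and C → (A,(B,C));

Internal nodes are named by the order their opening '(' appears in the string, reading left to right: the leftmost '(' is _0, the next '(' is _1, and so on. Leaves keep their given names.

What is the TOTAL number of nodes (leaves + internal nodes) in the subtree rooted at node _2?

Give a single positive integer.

Newick: ((U,A,V,D),(H,B,J,X));
Locate _2: it is the '(' at position 11 (the 3rd '(' reading left to right).
Query: subtree rooted at _2
_2: subtree_size = 1 + 4
  H: subtree_size = 1 + 0
  B: subtree_size = 1 + 0
  J: subtree_size = 1 + 0
  X: subtree_size = 1 + 0
Total subtree size of _2: 5

Answer: 5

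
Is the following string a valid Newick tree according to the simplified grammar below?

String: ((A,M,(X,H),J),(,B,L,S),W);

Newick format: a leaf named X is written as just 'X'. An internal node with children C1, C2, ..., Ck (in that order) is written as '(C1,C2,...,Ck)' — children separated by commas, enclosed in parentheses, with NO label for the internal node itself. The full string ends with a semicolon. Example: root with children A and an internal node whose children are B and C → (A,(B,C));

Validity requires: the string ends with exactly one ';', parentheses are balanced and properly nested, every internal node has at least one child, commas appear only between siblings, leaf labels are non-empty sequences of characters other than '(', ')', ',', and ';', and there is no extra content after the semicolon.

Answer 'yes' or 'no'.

Answer: no

Derivation:
Input: ((A,M,(X,H),J),(,B,L,S),W);
Paren balance: 4 '(' vs 4 ')' OK
Ends with single ';': True
Full parse: FAILS (empty leaf label at pos 16)
Valid: False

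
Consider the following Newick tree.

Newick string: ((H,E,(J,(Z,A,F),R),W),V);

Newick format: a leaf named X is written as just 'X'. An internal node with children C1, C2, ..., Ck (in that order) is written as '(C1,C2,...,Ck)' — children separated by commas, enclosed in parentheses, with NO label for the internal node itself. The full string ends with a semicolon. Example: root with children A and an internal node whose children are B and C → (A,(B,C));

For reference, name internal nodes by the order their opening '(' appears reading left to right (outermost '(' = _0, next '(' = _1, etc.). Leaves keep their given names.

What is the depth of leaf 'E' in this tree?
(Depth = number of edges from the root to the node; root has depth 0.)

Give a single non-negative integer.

Newick: ((H,E,(J,(Z,A,F),R),W),V);
Naming internals by '(' encounter order: outermost '(' = _0, next = _1, ...
Query node: E
Path from root: _0 -> _1 -> E
Depth of E: 2 (number of edges from root)

Answer: 2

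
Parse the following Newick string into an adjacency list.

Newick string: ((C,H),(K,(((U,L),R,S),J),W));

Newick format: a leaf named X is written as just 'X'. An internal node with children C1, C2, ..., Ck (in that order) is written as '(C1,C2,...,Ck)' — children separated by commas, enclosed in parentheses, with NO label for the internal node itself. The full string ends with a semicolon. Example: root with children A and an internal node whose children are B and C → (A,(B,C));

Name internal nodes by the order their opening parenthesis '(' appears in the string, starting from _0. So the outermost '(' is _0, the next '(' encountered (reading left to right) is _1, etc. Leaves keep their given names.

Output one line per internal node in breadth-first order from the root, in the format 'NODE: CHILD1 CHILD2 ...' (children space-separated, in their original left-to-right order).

Answer: _0: _1 _2
_1: C H
_2: K _3 W
_3: _4 J
_4: _5 R S
_5: U L

Derivation:
Input: ((C,H),(K,(((U,L),R,S),J),W));
Scanning left-to-right, naming '(' by encounter order:
  pos 0: '(' -> open internal node _0 (depth 1)
  pos 1: '(' -> open internal node _1 (depth 2)
  pos 5: ')' -> close internal node _1 (now at depth 1)
  pos 7: '(' -> open internal node _2 (depth 2)
  pos 10: '(' -> open internal node _3 (depth 3)
  pos 11: '(' -> open internal node _4 (depth 4)
  pos 12: '(' -> open internal node _5 (depth 5)
  pos 16: ')' -> close internal node _5 (now at depth 4)
  pos 21: ')' -> close internal node _4 (now at depth 3)
  pos 24: ')' -> close internal node _3 (now at depth 2)
  pos 27: ')' -> close internal node _2 (now at depth 1)
  pos 28: ')' -> close internal node _0 (now at depth 0)
Total internal nodes: 6
BFS adjacency from root:
  _0: _1 _2
  _1: C H
  _2: K _3 W
  _3: _4 J
  _4: _5 R S
  _5: U L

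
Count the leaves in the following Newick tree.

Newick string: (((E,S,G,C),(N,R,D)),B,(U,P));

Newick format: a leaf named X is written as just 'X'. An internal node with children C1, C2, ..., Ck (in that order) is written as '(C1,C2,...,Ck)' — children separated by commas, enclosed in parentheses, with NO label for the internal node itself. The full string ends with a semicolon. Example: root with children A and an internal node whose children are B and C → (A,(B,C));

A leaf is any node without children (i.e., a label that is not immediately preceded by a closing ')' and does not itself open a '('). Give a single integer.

Newick: (((E,S,G,C),(N,R,D)),B,(U,P));
Scan left-to-right; a leaf is any maximal label run not followed by '(':
  pos 3: leaf 'E' → count = 1
  pos 5: leaf 'S' → count = 2
  pos 7: leaf 'G' → count = 3
  pos 9: leaf 'C' → count = 4
  pos 13: leaf 'N' → count = 5
  pos 15: leaf 'R' → count = 6
  pos 17: leaf 'D' → count = 7
  pos 21: leaf 'B' → count = 8
  pos 24: leaf 'U' → count = 9
  pos 26: leaf 'P' → count = 10
Total leaves: 10

Answer: 10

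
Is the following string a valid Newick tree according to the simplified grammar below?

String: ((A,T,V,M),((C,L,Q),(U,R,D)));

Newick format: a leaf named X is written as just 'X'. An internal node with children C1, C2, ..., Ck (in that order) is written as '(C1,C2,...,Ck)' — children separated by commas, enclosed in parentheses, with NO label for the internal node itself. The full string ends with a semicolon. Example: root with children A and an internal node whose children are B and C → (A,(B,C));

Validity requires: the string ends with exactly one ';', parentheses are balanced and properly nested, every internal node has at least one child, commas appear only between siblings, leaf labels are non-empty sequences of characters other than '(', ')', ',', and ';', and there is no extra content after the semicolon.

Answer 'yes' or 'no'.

Input: ((A,T,V,M),((C,L,Q),(U,R,D)));
Paren balance: 5 '(' vs 5 ')' OK
Ends with single ';': True
Full parse: OK
Valid: True

Answer: yes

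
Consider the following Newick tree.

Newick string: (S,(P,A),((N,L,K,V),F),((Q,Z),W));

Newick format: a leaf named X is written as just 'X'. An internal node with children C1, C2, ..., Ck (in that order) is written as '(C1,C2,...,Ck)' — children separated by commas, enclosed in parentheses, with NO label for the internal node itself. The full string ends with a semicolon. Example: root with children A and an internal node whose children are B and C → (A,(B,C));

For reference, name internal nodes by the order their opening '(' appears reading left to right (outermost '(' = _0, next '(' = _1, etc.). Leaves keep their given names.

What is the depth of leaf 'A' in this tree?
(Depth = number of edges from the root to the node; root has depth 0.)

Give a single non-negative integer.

Answer: 2

Derivation:
Newick: (S,(P,A),((N,L,K,V),F),((Q,Z),W));
Naming internals by '(' encounter order: outermost '(' = _0, next = _1, ...
Query node: A
Path from root: _0 -> _1 -> A
Depth of A: 2 (number of edges from root)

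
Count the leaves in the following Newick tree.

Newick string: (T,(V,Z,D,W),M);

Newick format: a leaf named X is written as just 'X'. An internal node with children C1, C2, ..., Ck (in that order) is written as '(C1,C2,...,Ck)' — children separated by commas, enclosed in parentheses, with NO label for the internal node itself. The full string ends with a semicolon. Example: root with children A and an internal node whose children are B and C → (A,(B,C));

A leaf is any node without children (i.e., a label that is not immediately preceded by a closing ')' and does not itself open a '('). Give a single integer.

Newick: (T,(V,Z,D,W),M);
Scan left-to-right; a leaf is any maximal label run not followed by '(':
  pos 1: leaf 'T' → count = 1
  pos 4: leaf 'V' → count = 2
  pos 6: leaf 'Z' → count = 3
  pos 8: leaf 'D' → count = 4
  pos 10: leaf 'W' → count = 5
  pos 13: leaf 'M' → count = 6
Total leaves: 6

Answer: 6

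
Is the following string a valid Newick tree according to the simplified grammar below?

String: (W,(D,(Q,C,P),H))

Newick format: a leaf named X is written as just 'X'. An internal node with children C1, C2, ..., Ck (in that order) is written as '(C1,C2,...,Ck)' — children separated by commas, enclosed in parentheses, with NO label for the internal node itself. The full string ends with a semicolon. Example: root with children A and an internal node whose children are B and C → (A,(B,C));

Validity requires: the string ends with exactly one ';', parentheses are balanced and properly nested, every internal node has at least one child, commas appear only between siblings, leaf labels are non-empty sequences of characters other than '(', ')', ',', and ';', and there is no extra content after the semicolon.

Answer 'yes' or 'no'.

Answer: no

Derivation:
Input: (W,(D,(Q,C,P),H))
Paren balance: 3 '(' vs 3 ')' OK
Ends with single ';': False
Full parse: FAILS (must end with ;)
Valid: False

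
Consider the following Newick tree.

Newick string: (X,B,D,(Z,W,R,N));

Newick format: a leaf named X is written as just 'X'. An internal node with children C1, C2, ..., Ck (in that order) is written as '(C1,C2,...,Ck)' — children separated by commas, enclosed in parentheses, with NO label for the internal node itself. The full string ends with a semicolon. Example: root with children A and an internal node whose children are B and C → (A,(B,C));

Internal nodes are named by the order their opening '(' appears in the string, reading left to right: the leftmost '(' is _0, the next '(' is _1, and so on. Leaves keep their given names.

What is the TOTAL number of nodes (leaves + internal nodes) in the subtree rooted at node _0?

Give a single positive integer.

Answer: 9

Derivation:
Newick: (X,B,D,(Z,W,R,N));
Locate _0: it is the '(' at position 0 (the 1st '(' reading left to right).
Query: subtree rooted at _0
_0: subtree_size = 1 + 8
  X: subtree_size = 1 + 0
  B: subtree_size = 1 + 0
  D: subtree_size = 1 + 0
  _1: subtree_size = 1 + 4
    Z: subtree_size = 1 + 0
    W: subtree_size = 1 + 0
    R: subtree_size = 1 + 0
    N: subtree_size = 1 + 0
Total subtree size of _0: 9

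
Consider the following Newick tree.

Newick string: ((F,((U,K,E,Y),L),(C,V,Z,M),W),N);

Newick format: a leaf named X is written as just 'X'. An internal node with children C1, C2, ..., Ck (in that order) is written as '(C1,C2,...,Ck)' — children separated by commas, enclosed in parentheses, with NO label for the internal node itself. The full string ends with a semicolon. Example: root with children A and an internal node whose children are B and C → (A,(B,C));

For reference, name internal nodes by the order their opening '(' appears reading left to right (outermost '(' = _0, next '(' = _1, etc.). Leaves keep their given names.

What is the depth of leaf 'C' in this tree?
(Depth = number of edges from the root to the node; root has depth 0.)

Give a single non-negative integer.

Newick: ((F,((U,K,E,Y),L),(C,V,Z,M),W),N);
Naming internals by '(' encounter order: outermost '(' = _0, next = _1, ...
Query node: C
Path from root: _0 -> _1 -> _4 -> C
Depth of C: 3 (number of edges from root)

Answer: 3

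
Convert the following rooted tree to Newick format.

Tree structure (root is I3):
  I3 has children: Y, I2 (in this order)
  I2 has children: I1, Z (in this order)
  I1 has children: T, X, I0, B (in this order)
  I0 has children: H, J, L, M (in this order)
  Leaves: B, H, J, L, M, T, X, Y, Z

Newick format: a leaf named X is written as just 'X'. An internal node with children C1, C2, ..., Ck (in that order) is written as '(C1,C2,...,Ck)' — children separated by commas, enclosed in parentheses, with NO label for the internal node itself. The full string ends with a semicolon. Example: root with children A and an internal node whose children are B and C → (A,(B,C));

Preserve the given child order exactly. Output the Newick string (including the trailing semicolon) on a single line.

internal I3 with children ['Y', 'I2']
  leaf 'Y' → 'Y'
  internal I2 with children ['I1', 'Z']
    internal I1 with children ['T', 'X', 'I0', 'B']
      leaf 'T' → 'T'
      leaf 'X' → 'X'
      internal I0 with children ['H', 'J', 'L', 'M']
        leaf 'H' → 'H'
        leaf 'J' → 'J'
        leaf 'L' → 'L'
        leaf 'M' → 'M'
      → '(H,J,L,M)'
      leaf 'B' → 'B'
    → '(T,X,(H,J,L,M),B)'
    leaf 'Z' → 'Z'
  → '((T,X,(H,J,L,M),B),Z)'
→ '(Y,((T,X,(H,J,L,M),B),Z))'
Final: (Y,((T,X,(H,J,L,M),B),Z));

Answer: (Y,((T,X,(H,J,L,M),B),Z));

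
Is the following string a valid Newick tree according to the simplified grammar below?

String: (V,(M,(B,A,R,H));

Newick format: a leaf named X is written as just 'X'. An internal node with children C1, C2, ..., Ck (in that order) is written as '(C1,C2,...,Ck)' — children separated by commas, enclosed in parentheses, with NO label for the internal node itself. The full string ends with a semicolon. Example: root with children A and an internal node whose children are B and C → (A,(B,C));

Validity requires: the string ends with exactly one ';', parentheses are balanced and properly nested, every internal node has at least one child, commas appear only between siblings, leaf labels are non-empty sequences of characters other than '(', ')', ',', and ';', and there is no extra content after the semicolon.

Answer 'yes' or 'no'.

Answer: no

Derivation:
Input: (V,(M,(B,A,R,H));
Paren balance: 3 '(' vs 2 ')' MISMATCH
Ends with single ';': True
Full parse: FAILS (expected , or ) at pos 16)
Valid: False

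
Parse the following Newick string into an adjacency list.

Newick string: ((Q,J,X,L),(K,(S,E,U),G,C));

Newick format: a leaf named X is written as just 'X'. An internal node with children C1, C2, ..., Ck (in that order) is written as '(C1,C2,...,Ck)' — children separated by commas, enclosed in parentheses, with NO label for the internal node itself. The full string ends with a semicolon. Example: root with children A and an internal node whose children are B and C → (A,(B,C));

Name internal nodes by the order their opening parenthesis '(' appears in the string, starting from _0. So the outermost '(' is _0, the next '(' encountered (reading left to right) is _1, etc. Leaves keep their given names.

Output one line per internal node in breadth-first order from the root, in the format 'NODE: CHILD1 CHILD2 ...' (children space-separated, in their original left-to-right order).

Input: ((Q,J,X,L),(K,(S,E,U),G,C));
Scanning left-to-right, naming '(' by encounter order:
  pos 0: '(' -> open internal node _0 (depth 1)
  pos 1: '(' -> open internal node _1 (depth 2)
  pos 9: ')' -> close internal node _1 (now at depth 1)
  pos 11: '(' -> open internal node _2 (depth 2)
  pos 14: '(' -> open internal node _3 (depth 3)
  pos 20: ')' -> close internal node _3 (now at depth 2)
  pos 25: ')' -> close internal node _2 (now at depth 1)
  pos 26: ')' -> close internal node _0 (now at depth 0)
Total internal nodes: 4
BFS adjacency from root:
  _0: _1 _2
  _1: Q J X L
  _2: K _3 G C
  _3: S E U

Answer: _0: _1 _2
_1: Q J X L
_2: K _3 G C
_3: S E U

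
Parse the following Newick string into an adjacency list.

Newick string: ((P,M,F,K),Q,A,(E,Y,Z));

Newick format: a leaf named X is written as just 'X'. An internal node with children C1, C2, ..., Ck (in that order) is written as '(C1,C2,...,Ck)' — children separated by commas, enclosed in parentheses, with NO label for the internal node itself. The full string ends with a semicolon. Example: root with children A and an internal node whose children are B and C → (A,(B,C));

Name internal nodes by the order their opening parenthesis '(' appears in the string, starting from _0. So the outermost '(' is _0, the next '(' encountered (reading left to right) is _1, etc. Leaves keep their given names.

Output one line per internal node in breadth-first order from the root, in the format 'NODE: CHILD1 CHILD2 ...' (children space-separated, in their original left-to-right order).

Input: ((P,M,F,K),Q,A,(E,Y,Z));
Scanning left-to-right, naming '(' by encounter order:
  pos 0: '(' -> open internal node _0 (depth 1)
  pos 1: '(' -> open internal node _1 (depth 2)
  pos 9: ')' -> close internal node _1 (now at depth 1)
  pos 15: '(' -> open internal node _2 (depth 2)
  pos 21: ')' -> close internal node _2 (now at depth 1)
  pos 22: ')' -> close internal node _0 (now at depth 0)
Total internal nodes: 3
BFS adjacency from root:
  _0: _1 Q A _2
  _1: P M F K
  _2: E Y Z

Answer: _0: _1 Q A _2
_1: P M F K
_2: E Y Z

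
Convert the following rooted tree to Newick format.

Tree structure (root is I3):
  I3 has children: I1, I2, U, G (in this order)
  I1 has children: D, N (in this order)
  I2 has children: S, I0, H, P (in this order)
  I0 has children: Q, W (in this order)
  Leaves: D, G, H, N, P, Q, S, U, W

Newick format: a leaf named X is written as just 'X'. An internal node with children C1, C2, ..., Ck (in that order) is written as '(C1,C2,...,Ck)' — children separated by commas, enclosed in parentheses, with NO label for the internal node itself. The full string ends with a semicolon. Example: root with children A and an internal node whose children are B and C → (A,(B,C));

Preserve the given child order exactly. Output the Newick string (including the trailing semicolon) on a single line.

internal I3 with children ['I1', 'I2', 'U', 'G']
  internal I1 with children ['D', 'N']
    leaf 'D' → 'D'
    leaf 'N' → 'N'
  → '(D,N)'
  internal I2 with children ['S', 'I0', 'H', 'P']
    leaf 'S' → 'S'
    internal I0 with children ['Q', 'W']
      leaf 'Q' → 'Q'
      leaf 'W' → 'W'
    → '(Q,W)'
    leaf 'H' → 'H'
    leaf 'P' → 'P'
  → '(S,(Q,W),H,P)'
  leaf 'U' → 'U'
  leaf 'G' → 'G'
→ '((D,N),(S,(Q,W),H,P),U,G)'
Final: ((D,N),(S,(Q,W),H,P),U,G);

Answer: ((D,N),(S,(Q,W),H,P),U,G);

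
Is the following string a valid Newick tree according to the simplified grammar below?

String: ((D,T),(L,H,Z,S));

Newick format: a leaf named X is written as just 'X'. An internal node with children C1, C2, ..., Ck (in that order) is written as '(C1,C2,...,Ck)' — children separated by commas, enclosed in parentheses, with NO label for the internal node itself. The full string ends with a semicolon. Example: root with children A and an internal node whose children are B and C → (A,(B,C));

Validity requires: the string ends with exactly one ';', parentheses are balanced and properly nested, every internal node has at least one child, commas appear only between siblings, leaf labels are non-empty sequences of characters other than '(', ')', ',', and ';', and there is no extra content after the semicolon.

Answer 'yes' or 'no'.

Input: ((D,T),(L,H,Z,S));
Paren balance: 3 '(' vs 3 ')' OK
Ends with single ';': True
Full parse: OK
Valid: True

Answer: yes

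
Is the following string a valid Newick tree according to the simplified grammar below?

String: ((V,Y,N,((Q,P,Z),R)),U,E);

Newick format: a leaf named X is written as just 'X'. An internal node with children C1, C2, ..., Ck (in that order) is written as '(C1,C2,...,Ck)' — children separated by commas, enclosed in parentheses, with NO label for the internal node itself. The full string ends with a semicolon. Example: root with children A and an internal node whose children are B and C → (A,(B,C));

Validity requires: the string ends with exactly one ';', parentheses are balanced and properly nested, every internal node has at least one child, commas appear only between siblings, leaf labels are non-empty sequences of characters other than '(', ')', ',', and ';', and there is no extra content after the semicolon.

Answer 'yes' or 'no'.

Input: ((V,Y,N,((Q,P,Z),R)),U,E);
Paren balance: 4 '(' vs 4 ')' OK
Ends with single ';': True
Full parse: OK
Valid: True

Answer: yes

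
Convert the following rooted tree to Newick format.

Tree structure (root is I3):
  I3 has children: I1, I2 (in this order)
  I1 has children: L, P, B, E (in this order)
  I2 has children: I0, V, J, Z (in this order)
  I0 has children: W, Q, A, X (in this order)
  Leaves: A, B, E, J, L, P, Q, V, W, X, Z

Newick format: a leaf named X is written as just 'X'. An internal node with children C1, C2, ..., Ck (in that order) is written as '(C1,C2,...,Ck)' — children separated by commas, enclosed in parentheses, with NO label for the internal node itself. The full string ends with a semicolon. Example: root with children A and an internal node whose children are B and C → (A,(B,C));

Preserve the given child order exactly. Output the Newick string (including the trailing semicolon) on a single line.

Answer: ((L,P,B,E),((W,Q,A,X),V,J,Z));

Derivation:
internal I3 with children ['I1', 'I2']
  internal I1 with children ['L', 'P', 'B', 'E']
    leaf 'L' → 'L'
    leaf 'P' → 'P'
    leaf 'B' → 'B'
    leaf 'E' → 'E'
  → '(L,P,B,E)'
  internal I2 with children ['I0', 'V', 'J', 'Z']
    internal I0 with children ['W', 'Q', 'A', 'X']
      leaf 'W' → 'W'
      leaf 'Q' → 'Q'
      leaf 'A' → 'A'
      leaf 'X' → 'X'
    → '(W,Q,A,X)'
    leaf 'V' → 'V'
    leaf 'J' → 'J'
    leaf 'Z' → 'Z'
  → '((W,Q,A,X),V,J,Z)'
→ '((L,P,B,E),((W,Q,A,X),V,J,Z))'
Final: ((L,P,B,E),((W,Q,A,X),V,J,Z));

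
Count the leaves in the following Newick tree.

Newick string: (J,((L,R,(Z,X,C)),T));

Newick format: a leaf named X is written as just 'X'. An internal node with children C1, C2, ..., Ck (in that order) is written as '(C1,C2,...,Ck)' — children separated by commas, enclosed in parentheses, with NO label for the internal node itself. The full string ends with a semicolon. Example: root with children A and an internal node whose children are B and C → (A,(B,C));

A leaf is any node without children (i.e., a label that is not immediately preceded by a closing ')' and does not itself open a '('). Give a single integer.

Answer: 7

Derivation:
Newick: (J,((L,R,(Z,X,C)),T));
Scan left-to-right; a leaf is any maximal label run not followed by '(':
  pos 1: leaf 'J' → count = 1
  pos 5: leaf 'L' → count = 2
  pos 7: leaf 'R' → count = 3
  pos 10: leaf 'Z' → count = 4
  pos 12: leaf 'X' → count = 5
  pos 14: leaf 'C' → count = 6
  pos 18: leaf 'T' → count = 7
Total leaves: 7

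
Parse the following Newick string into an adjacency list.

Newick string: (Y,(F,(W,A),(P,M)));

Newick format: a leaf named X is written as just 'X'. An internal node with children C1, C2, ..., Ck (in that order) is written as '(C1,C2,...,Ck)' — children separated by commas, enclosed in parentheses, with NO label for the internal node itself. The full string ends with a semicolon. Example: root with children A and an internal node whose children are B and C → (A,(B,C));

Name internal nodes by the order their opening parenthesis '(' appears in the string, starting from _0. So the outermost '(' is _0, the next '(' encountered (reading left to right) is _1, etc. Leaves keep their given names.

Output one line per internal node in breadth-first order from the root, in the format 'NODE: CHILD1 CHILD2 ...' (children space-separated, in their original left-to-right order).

Input: (Y,(F,(W,A),(P,M)));
Scanning left-to-right, naming '(' by encounter order:
  pos 0: '(' -> open internal node _0 (depth 1)
  pos 3: '(' -> open internal node _1 (depth 2)
  pos 6: '(' -> open internal node _2 (depth 3)
  pos 10: ')' -> close internal node _2 (now at depth 2)
  pos 12: '(' -> open internal node _3 (depth 3)
  pos 16: ')' -> close internal node _3 (now at depth 2)
  pos 17: ')' -> close internal node _1 (now at depth 1)
  pos 18: ')' -> close internal node _0 (now at depth 0)
Total internal nodes: 4
BFS adjacency from root:
  _0: Y _1
  _1: F _2 _3
  _2: W A
  _3: P M

Answer: _0: Y _1
_1: F _2 _3
_2: W A
_3: P M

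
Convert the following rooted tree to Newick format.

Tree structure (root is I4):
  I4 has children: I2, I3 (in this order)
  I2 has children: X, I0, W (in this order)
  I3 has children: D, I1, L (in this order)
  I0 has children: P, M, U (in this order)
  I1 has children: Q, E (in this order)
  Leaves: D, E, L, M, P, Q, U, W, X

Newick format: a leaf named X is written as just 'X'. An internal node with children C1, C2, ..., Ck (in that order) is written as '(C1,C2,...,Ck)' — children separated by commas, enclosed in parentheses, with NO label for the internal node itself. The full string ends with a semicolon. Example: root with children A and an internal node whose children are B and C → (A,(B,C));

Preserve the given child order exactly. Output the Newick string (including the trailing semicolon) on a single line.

Answer: ((X,(P,M,U),W),(D,(Q,E),L));

Derivation:
internal I4 with children ['I2', 'I3']
  internal I2 with children ['X', 'I0', 'W']
    leaf 'X' → 'X'
    internal I0 with children ['P', 'M', 'U']
      leaf 'P' → 'P'
      leaf 'M' → 'M'
      leaf 'U' → 'U'
    → '(P,M,U)'
    leaf 'W' → 'W'
  → '(X,(P,M,U),W)'
  internal I3 with children ['D', 'I1', 'L']
    leaf 'D' → 'D'
    internal I1 with children ['Q', 'E']
      leaf 'Q' → 'Q'
      leaf 'E' → 'E'
    → '(Q,E)'
    leaf 'L' → 'L'
  → '(D,(Q,E),L)'
→ '((X,(P,M,U),W),(D,(Q,E),L))'
Final: ((X,(P,M,U),W),(D,(Q,E),L));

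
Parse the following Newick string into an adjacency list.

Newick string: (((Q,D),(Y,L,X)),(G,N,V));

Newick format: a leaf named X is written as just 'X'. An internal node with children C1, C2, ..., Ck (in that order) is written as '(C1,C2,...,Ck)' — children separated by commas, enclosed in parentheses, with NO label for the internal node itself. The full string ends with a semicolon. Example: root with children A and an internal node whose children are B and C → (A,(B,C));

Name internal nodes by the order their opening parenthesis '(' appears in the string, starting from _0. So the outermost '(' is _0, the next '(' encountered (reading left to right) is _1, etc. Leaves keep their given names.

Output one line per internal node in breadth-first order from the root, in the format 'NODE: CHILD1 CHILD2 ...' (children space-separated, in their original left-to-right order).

Input: (((Q,D),(Y,L,X)),(G,N,V));
Scanning left-to-right, naming '(' by encounter order:
  pos 0: '(' -> open internal node _0 (depth 1)
  pos 1: '(' -> open internal node _1 (depth 2)
  pos 2: '(' -> open internal node _2 (depth 3)
  pos 6: ')' -> close internal node _2 (now at depth 2)
  pos 8: '(' -> open internal node _3 (depth 3)
  pos 14: ')' -> close internal node _3 (now at depth 2)
  pos 15: ')' -> close internal node _1 (now at depth 1)
  pos 17: '(' -> open internal node _4 (depth 2)
  pos 23: ')' -> close internal node _4 (now at depth 1)
  pos 24: ')' -> close internal node _0 (now at depth 0)
Total internal nodes: 5
BFS adjacency from root:
  _0: _1 _4
  _1: _2 _3
  _4: G N V
  _2: Q D
  _3: Y L X

Answer: _0: _1 _4
_1: _2 _3
_4: G N V
_2: Q D
_3: Y L X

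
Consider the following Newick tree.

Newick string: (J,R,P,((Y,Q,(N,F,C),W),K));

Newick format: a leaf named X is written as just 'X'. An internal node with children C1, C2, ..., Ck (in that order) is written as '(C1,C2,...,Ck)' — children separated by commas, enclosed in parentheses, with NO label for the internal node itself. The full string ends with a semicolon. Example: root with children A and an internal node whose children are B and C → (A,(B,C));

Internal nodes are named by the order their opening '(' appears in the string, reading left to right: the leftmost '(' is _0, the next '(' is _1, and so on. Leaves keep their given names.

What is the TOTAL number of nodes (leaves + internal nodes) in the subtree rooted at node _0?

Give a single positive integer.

Answer: 14

Derivation:
Newick: (J,R,P,((Y,Q,(N,F,C),W),K));
Locate _0: it is the '(' at position 0 (the 1st '(' reading left to right).
Query: subtree rooted at _0
_0: subtree_size = 1 + 13
  J: subtree_size = 1 + 0
  R: subtree_size = 1 + 0
  P: subtree_size = 1 + 0
  _1: subtree_size = 1 + 9
    _2: subtree_size = 1 + 7
      Y: subtree_size = 1 + 0
      Q: subtree_size = 1 + 0
      _3: subtree_size = 1 + 3
        N: subtree_size = 1 + 0
        F: subtree_size = 1 + 0
        C: subtree_size = 1 + 0
      W: subtree_size = 1 + 0
    K: subtree_size = 1 + 0
Total subtree size of _0: 14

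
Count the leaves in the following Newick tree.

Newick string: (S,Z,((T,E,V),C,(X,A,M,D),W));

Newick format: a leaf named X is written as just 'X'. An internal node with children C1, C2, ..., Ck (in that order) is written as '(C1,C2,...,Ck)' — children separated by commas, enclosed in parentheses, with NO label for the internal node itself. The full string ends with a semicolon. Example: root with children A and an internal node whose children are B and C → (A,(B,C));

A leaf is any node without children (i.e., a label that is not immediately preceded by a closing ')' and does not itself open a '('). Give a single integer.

Newick: (S,Z,((T,E,V),C,(X,A,M,D),W));
Scan left-to-right; a leaf is any maximal label run not followed by '(':
  pos 1: leaf 'S' → count = 1
  pos 3: leaf 'Z' → count = 2
  pos 7: leaf 'T' → count = 3
  pos 9: leaf 'E' → count = 4
  pos 11: leaf 'V' → count = 5
  pos 14: leaf 'C' → count = 6
  pos 17: leaf 'X' → count = 7
  pos 19: leaf 'A' → count = 8
  pos 21: leaf 'M' → count = 9
  pos 23: leaf 'D' → count = 10
  pos 26: leaf 'W' → count = 11
Total leaves: 11

Answer: 11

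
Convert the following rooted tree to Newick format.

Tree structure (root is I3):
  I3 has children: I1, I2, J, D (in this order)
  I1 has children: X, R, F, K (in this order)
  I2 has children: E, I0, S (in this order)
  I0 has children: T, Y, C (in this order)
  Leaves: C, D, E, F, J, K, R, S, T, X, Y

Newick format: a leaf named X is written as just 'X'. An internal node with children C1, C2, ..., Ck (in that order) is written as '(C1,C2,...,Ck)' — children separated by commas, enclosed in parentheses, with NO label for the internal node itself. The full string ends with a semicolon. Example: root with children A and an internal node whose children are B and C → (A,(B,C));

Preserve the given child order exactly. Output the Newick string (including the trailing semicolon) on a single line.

internal I3 with children ['I1', 'I2', 'J', 'D']
  internal I1 with children ['X', 'R', 'F', 'K']
    leaf 'X' → 'X'
    leaf 'R' → 'R'
    leaf 'F' → 'F'
    leaf 'K' → 'K'
  → '(X,R,F,K)'
  internal I2 with children ['E', 'I0', 'S']
    leaf 'E' → 'E'
    internal I0 with children ['T', 'Y', 'C']
      leaf 'T' → 'T'
      leaf 'Y' → 'Y'
      leaf 'C' → 'C'
    → '(T,Y,C)'
    leaf 'S' → 'S'
  → '(E,(T,Y,C),S)'
  leaf 'J' → 'J'
  leaf 'D' → 'D'
→ '((X,R,F,K),(E,(T,Y,C),S),J,D)'
Final: ((X,R,F,K),(E,(T,Y,C),S),J,D);

Answer: ((X,R,F,K),(E,(T,Y,C),S),J,D);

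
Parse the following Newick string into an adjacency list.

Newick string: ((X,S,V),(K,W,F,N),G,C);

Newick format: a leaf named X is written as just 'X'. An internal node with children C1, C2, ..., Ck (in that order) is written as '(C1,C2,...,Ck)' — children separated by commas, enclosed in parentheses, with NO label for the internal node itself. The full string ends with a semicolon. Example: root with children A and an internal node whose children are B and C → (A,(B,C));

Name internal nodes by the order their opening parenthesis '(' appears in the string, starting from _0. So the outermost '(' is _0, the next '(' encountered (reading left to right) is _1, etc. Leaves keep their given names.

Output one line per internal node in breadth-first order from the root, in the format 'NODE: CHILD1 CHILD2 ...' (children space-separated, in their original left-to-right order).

Input: ((X,S,V),(K,W,F,N),G,C);
Scanning left-to-right, naming '(' by encounter order:
  pos 0: '(' -> open internal node _0 (depth 1)
  pos 1: '(' -> open internal node _1 (depth 2)
  pos 7: ')' -> close internal node _1 (now at depth 1)
  pos 9: '(' -> open internal node _2 (depth 2)
  pos 17: ')' -> close internal node _2 (now at depth 1)
  pos 22: ')' -> close internal node _0 (now at depth 0)
Total internal nodes: 3
BFS adjacency from root:
  _0: _1 _2 G C
  _1: X S V
  _2: K W F N

Answer: _0: _1 _2 G C
_1: X S V
_2: K W F N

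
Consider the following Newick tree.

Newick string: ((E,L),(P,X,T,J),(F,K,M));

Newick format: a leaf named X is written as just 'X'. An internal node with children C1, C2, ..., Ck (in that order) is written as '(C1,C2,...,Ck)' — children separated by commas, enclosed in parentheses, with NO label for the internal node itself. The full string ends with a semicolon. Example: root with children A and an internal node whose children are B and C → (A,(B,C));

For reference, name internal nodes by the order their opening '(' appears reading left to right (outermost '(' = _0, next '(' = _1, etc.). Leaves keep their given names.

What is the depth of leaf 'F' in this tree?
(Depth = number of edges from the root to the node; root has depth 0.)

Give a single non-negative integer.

Newick: ((E,L),(P,X,T,J),(F,K,M));
Naming internals by '(' encounter order: outermost '(' = _0, next = _1, ...
Query node: F
Path from root: _0 -> _3 -> F
Depth of F: 2 (number of edges from root)

Answer: 2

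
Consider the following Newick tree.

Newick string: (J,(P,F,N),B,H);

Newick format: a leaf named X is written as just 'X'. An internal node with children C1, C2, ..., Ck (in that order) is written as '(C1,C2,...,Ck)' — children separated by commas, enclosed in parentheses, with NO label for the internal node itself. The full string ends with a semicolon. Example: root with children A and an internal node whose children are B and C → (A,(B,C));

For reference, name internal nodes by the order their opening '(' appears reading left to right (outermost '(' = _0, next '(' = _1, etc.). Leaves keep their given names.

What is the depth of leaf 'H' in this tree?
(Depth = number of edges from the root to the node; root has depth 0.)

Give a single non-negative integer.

Newick: (J,(P,F,N),B,H);
Naming internals by '(' encounter order: outermost '(' = _0, next = _1, ...
Query node: H
Path from root: _0 -> H
Depth of H: 1 (number of edges from root)

Answer: 1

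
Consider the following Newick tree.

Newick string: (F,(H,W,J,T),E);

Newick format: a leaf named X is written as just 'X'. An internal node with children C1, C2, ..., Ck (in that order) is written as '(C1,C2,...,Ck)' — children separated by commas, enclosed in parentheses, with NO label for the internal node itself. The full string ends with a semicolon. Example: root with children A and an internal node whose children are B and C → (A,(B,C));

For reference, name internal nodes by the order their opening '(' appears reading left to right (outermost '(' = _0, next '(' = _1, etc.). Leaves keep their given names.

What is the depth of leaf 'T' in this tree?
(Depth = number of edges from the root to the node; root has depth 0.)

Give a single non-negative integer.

Newick: (F,(H,W,J,T),E);
Naming internals by '(' encounter order: outermost '(' = _0, next = _1, ...
Query node: T
Path from root: _0 -> _1 -> T
Depth of T: 2 (number of edges from root)

Answer: 2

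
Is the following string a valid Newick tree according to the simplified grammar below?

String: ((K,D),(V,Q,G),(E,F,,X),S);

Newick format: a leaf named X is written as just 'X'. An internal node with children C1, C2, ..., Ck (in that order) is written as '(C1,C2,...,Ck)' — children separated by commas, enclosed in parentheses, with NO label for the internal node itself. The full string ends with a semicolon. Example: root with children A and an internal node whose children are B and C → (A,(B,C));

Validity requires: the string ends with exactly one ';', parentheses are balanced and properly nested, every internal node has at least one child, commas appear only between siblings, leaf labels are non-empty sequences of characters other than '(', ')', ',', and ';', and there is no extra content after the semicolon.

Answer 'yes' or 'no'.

Answer: no

Derivation:
Input: ((K,D),(V,Q,G),(E,F,,X),S);
Paren balance: 4 '(' vs 4 ')' OK
Ends with single ';': True
Full parse: FAILS (empty leaf label at pos 20)
Valid: False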